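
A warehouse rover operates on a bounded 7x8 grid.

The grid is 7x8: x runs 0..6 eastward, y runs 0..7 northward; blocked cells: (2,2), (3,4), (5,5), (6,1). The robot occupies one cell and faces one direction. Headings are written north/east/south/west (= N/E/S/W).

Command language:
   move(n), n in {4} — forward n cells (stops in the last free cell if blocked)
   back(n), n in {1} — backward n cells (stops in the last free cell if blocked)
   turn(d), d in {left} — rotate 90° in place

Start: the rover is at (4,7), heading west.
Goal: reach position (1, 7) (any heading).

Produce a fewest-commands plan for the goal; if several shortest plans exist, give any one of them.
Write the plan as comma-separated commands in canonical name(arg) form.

back(1), move(4)

start: at (4,7), heading west
1. back(1) → at (5,7), heading west
2. move(4) → at (1,7), heading west
nothing shorter than 2 reaches the goal.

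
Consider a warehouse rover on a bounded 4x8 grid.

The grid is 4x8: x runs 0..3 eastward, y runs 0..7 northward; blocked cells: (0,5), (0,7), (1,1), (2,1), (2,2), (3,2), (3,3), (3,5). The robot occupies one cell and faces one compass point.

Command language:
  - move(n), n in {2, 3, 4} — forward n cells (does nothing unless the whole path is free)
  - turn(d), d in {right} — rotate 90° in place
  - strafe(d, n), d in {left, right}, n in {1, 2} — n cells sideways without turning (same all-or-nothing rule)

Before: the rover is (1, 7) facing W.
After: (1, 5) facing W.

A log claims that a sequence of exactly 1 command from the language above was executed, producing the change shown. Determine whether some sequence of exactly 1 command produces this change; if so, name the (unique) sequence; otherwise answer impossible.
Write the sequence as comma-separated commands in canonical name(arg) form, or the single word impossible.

key: still facing W — the one step turns nothing
start: (1, 7) facing W
1. strafe(left, 2) → (1, 5) facing W
uniquely the one of 8 1-step routes that fits.

strafe(left, 2)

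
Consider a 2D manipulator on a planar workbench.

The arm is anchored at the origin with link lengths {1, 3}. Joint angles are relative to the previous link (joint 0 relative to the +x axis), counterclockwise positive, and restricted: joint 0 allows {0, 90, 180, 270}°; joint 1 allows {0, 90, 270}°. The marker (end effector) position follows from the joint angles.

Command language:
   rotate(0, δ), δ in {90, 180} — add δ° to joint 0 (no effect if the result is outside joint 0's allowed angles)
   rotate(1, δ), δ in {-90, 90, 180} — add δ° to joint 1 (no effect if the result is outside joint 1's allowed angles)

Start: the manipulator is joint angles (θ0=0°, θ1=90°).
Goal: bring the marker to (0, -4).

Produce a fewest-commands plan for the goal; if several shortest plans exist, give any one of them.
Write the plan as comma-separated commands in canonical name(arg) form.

begin: joint angles (θ0=0°, θ1=90°)
step 1 (rotate(0, 180)): joint angles (θ0=180°, θ1=90°)
step 2 (rotate(1, -90)): joint angles (θ0=180°, θ1=0°)
step 3 (rotate(0, 90)): joint angles (θ0=270°, θ1=0°)
shorter routes all fall short; 3 is best.

rotate(0, 180), rotate(1, -90), rotate(0, 90)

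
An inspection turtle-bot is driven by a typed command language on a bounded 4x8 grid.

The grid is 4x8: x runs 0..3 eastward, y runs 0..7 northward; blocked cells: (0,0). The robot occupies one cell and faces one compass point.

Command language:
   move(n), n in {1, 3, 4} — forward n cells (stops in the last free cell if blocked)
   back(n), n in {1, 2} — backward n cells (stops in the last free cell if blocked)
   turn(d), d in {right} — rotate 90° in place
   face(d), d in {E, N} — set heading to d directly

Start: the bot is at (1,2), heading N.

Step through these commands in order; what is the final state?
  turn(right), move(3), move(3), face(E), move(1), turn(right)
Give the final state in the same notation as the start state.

at (3,2), heading S

initial: at (1,2), heading N
step 1 (turn(right)): at (1,2), heading E
step 2 (move(3)): at (3,2), heading E
step 3 (move(3)): at (3,2), heading E
step 4 (face(E)): at (3,2), heading E
step 5 (move(1)): at (3,2), heading E
step 6 (turn(right)): at (3,2), heading S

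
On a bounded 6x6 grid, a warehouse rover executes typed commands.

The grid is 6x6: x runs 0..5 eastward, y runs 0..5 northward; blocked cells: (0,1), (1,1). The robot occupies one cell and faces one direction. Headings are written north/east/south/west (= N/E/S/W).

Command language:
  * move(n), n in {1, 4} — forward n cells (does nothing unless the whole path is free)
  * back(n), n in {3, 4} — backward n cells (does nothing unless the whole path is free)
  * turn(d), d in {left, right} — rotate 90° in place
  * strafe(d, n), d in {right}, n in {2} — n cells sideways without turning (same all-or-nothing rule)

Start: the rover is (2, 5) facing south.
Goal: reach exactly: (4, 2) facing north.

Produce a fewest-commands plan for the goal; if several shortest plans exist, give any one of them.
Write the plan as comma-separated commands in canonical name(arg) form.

turn(left), turn(left), back(3), strafe(right, 2)

initial: (2, 5) facing south
1. turn(left) → (2, 5) facing east
2. turn(left) → (2, 5) facing north
3. back(3) → (2, 2) facing north
4. strafe(right, 2) → (4, 2) facing north
no 3-step plan works, so 4 is optimal.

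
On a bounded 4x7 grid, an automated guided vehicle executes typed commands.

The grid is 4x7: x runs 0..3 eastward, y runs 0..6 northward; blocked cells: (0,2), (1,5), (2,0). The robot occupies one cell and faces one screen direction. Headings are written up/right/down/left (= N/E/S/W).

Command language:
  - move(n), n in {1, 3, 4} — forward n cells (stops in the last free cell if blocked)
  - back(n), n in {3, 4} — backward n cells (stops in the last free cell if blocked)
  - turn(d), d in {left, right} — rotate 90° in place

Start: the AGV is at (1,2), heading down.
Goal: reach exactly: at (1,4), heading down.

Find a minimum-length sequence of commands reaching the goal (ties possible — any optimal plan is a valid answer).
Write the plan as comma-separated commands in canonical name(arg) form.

begin: at (1,2), heading down
step 1 (back(3)): at (1,4), heading down
shorter routes all fall short; 1 is best.

back(3)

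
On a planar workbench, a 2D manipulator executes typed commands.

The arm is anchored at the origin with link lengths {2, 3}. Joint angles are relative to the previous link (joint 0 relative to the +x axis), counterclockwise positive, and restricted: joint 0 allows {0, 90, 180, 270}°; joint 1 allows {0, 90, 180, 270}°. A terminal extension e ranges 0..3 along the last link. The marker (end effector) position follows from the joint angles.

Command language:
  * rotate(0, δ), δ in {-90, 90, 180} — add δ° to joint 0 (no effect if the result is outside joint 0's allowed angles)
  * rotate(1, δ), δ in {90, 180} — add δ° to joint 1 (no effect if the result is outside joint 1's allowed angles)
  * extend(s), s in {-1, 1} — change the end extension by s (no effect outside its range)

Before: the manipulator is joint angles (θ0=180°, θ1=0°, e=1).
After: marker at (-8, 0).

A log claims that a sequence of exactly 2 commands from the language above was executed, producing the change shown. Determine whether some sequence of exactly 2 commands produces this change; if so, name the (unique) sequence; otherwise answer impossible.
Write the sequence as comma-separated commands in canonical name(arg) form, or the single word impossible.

start: joint angles (θ0=180°, θ1=0°, e=1)
step 1 (extend(1)): joint angles (θ0=180°, θ1=0°, e=2)
step 2 (extend(1)): joint angles (θ0=180°, θ1=0°, e=3)
no rival 2-sequence matches.

extend(1), extend(1)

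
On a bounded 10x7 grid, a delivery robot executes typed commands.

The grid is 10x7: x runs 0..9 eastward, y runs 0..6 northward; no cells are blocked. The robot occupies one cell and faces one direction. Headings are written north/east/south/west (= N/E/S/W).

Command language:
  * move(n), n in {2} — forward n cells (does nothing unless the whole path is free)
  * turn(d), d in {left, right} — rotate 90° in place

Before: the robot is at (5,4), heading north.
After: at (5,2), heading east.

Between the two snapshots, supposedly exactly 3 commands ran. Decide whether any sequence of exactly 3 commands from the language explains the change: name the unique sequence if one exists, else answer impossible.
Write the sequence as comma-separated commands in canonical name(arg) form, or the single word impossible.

no 3-step route produces this change.

impossible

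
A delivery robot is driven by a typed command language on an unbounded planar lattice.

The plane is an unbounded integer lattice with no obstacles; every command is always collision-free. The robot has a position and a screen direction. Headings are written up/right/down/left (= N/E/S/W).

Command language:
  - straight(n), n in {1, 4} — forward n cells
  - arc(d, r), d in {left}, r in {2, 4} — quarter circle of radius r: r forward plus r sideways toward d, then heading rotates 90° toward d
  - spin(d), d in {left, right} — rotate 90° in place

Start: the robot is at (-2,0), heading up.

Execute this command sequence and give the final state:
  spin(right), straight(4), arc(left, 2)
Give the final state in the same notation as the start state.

start: at (-2,0), heading up
t=1 spin(right) ⇒ at (-2,0), heading right
t=2 straight(4) ⇒ at (2,0), heading right
t=3 arc(left, 2) ⇒ at (4,2), heading up

at (4,2), heading up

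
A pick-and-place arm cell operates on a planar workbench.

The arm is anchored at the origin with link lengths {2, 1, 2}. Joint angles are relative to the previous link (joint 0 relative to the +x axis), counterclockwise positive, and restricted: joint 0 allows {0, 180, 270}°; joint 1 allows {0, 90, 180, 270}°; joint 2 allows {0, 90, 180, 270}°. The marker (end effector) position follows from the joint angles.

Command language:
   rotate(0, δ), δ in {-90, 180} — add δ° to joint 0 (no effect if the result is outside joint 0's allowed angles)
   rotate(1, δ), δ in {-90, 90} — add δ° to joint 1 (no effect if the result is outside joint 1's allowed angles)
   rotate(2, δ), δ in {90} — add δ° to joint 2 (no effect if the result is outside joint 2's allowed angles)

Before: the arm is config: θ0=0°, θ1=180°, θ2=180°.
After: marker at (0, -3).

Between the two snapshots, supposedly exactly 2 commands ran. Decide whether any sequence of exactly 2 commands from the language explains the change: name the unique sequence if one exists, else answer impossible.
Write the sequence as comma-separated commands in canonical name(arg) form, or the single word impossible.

rotate(0, -90), rotate(0, 180)

key: order matters: swapping rotate(0, -90) and rotate(0, 180) lands elsewhere
initial: config: θ0=0°, θ1=180°, θ2=180°
1. rotate(0, -90) → config: θ0=270°, θ1=180°, θ2=180°
2. rotate(0, 180) → config: θ0=270°, θ1=180°, θ2=180°
no other 2-command option fits: unique.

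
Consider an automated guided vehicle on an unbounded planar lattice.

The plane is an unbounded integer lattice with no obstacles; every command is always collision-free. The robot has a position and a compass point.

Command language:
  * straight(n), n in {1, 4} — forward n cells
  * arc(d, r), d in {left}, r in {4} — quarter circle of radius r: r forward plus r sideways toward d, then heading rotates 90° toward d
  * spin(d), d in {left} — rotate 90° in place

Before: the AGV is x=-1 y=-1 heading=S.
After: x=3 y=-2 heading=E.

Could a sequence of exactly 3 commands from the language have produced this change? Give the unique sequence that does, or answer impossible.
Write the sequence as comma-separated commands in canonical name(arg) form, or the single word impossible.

key: position moved to (3,-2) AND the heading swung to E — translation plus rotation needed
initial: x=-1 y=-1 heading=S
[1] after straight(1): x=-1 y=-2 heading=S
[2] after spin(left): x=-1 y=-2 heading=E
[3] after straight(4): x=3 y=-2 heading=E
all 64 alternatives checked — unique.

straight(1), spin(left), straight(4)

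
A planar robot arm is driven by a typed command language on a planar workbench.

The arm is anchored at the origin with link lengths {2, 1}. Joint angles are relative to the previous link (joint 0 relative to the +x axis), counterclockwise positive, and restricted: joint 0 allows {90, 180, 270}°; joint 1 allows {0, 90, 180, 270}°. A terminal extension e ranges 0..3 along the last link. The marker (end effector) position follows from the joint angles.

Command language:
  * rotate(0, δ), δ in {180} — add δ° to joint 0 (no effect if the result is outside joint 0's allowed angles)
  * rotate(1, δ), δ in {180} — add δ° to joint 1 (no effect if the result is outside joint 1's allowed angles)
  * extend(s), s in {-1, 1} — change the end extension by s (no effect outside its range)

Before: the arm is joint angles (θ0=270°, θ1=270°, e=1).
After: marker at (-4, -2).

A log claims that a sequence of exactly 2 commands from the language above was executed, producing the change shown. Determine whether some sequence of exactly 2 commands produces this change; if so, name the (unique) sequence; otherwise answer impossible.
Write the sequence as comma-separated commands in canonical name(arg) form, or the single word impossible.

extend(1), extend(1)

begin: joint angles (θ0=270°, θ1=270°, e=1)
t=1 extend(1) ⇒ joint angles (θ0=270°, θ1=270°, e=2)
t=2 extend(1) ⇒ joint angles (θ0=270°, θ1=270°, e=3)
no other 2-command option fits: unique.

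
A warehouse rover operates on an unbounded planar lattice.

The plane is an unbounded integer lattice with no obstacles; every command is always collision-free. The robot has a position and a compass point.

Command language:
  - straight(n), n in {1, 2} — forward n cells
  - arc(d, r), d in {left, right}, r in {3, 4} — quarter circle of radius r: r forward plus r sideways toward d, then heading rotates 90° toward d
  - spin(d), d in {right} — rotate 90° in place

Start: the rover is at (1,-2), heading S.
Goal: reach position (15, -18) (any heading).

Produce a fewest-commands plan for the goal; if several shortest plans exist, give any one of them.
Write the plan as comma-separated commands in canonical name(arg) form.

straight(2), arc(left, 3), arc(right, 4), arc(left, 3), arc(right, 4)

t0: at (1,-2), heading S
1. straight(2) → at (1,-4), heading S
2. arc(left, 3) → at (4,-7), heading E
3. arc(right, 4) → at (8,-11), heading S
4. arc(left, 3) → at (11,-14), heading E
5. arc(right, 4) → at (15,-18), heading S
minimal: 5 command(s), checked below 5.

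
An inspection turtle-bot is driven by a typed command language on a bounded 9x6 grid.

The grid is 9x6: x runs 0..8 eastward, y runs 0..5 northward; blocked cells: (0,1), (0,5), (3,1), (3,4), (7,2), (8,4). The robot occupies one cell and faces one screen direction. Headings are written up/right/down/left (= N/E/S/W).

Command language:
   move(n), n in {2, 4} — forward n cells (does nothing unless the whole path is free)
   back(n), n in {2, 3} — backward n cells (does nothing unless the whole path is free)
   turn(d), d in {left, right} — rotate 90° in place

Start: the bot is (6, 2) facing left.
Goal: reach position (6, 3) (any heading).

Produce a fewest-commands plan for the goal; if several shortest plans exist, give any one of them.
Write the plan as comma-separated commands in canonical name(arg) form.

start: (6, 2) facing left
step 1 (turn(left)): (6, 2) facing down
step 2 (back(3)): (6, 5) facing down
step 3 (move(2)): (6, 3) facing down
no 2-step plan works, so 3 is optimal.

turn(left), back(3), move(2)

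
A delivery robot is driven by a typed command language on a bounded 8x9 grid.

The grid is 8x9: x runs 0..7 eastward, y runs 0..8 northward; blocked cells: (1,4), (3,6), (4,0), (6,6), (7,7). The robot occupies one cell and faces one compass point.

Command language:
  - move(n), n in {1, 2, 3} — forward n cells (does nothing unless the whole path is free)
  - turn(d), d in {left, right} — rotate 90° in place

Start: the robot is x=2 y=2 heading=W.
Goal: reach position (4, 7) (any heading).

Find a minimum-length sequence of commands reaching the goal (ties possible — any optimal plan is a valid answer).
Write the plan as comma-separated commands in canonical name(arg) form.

start: x=2 y=2 heading=W
[1] after turn(right): x=2 y=2 heading=N
[2] after move(2): x=2 y=4 heading=N
[3] after move(3): x=2 y=7 heading=N
[4] after turn(right): x=2 y=7 heading=E
[5] after move(2): x=4 y=7 heading=E
shorter routes all fall short; 5 is best.

turn(right), move(2), move(3), turn(right), move(2)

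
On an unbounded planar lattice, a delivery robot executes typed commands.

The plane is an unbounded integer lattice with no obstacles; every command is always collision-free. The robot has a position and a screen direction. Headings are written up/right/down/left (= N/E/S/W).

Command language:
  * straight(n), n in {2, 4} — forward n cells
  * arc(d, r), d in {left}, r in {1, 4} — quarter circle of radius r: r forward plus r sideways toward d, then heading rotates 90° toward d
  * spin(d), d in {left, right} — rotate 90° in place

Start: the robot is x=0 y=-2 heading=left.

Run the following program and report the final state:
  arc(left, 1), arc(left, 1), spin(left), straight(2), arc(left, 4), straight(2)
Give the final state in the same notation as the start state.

start: x=0 y=-2 heading=left
t=1 arc(left, 1) ⇒ x=-1 y=-3 heading=down
t=2 arc(left, 1) ⇒ x=0 y=-4 heading=right
t=3 spin(left) ⇒ x=0 y=-4 heading=up
t=4 straight(2) ⇒ x=0 y=-2 heading=up
t=5 arc(left, 4) ⇒ x=-4 y=2 heading=left
t=6 straight(2) ⇒ x=-6 y=2 heading=left

x=-6 y=2 heading=left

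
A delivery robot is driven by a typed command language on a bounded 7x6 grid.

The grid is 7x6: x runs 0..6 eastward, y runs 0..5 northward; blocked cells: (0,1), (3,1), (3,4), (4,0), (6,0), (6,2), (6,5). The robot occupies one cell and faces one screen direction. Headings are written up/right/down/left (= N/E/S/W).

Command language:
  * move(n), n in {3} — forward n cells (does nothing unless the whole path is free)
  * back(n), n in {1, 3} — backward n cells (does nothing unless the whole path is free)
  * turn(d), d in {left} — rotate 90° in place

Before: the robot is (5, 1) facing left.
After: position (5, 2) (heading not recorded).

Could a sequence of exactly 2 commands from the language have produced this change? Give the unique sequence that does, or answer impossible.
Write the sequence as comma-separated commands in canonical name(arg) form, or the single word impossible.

key: running back(1) before turn(left) would end elsewhere — order is forced
begin: (5, 1) facing left
step 1 (turn(left)): (5, 1) facing down
step 2 (back(1)): (5, 2) facing down
no other 2-command option fits: unique.

turn(left), back(1)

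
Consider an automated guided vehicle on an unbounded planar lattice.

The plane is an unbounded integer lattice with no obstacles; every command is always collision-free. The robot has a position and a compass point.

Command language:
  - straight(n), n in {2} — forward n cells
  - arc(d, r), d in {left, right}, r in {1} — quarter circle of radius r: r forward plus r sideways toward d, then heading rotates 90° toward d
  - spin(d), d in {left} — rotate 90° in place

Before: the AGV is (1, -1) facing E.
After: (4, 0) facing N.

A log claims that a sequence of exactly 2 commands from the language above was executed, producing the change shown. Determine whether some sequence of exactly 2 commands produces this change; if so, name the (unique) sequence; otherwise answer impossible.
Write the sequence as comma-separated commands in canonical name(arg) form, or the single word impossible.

straight(2), arc(left, 1)

key: order matters: swapping straight(2) and arc(left, 1) lands elsewhere
from: (1, -1) facing E
1. straight(2) → (3, -1) facing E
2. arc(left, 1) → (4, 0) facing N
no rival 2-sequence matches.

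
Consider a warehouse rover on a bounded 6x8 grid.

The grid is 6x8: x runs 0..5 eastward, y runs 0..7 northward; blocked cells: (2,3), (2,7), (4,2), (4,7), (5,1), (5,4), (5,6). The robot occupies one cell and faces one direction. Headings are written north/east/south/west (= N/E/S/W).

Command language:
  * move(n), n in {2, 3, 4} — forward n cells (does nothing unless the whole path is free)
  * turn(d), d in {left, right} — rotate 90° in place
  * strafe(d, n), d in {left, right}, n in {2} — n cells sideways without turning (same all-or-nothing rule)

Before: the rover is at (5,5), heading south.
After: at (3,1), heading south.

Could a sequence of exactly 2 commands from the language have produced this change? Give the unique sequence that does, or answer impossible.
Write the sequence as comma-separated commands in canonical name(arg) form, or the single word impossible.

strafe(right, 2), move(4)

key: running move(4) before strafe(right, 2) would end elsewhere — order is forced
initial: at (5,5), heading south
t=1 strafe(right, 2) ⇒ at (3,5), heading south
t=2 move(4) ⇒ at (3,1), heading south
no rival 2-sequence matches.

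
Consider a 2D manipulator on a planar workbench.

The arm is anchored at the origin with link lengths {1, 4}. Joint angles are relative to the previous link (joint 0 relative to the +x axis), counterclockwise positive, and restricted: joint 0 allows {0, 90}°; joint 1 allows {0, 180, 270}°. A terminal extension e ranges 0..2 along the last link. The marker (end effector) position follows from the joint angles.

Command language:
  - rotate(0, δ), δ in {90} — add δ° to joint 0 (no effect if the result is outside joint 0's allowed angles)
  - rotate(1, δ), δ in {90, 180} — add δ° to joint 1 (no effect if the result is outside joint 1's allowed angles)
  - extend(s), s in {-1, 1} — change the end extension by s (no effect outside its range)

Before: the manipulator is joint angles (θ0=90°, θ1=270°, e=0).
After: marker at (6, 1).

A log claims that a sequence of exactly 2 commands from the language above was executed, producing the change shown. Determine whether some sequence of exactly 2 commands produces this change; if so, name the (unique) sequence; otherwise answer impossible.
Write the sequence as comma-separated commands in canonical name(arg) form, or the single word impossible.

extend(1), extend(1)

begin: joint angles (θ0=90°, θ1=270°, e=0)
1. extend(1) → joint angles (θ0=90°, θ1=270°, e=1)
2. extend(1) → joint angles (θ0=90°, θ1=270°, e=2)
all 25 alternatives checked — unique.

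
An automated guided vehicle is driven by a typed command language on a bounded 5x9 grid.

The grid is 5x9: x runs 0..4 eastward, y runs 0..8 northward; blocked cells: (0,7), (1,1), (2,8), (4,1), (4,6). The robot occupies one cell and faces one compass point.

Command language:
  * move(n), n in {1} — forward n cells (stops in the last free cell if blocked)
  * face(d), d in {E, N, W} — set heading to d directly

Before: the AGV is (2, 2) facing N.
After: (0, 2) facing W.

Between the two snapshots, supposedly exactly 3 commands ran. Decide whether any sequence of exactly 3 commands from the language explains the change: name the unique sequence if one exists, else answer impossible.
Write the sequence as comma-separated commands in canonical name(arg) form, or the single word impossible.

face(W), move(1), move(1)

key: cell and facing (now W) both changed — the 3 commands mix motion and turning
t0: (2, 2) facing N
1. face(W) → (2, 2) facing W
2. move(1) → (1, 2) facing W
3. move(1) → (0, 2) facing W
no other 3-command option fits: unique.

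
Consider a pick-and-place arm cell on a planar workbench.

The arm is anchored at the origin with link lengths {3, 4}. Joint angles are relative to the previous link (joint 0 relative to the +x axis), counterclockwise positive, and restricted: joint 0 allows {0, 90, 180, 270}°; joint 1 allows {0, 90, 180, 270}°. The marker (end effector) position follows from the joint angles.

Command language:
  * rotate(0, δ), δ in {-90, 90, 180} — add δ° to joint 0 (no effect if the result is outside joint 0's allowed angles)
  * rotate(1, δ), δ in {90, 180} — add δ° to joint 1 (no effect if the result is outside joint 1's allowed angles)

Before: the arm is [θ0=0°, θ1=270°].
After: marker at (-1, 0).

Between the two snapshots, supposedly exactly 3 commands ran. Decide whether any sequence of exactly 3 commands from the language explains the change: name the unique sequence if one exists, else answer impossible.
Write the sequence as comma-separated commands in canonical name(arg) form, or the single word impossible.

t0: [θ0=0°, θ1=270°]
step 1 (rotate(1, 90)): [θ0=0°, θ1=0°]
step 2 (rotate(1, 90)): [θ0=0°, θ1=90°]
step 3 (rotate(1, 90)): [θ0=0°, θ1=180°]
all 125 alternatives checked — unique.

rotate(1, 90), rotate(1, 90), rotate(1, 90)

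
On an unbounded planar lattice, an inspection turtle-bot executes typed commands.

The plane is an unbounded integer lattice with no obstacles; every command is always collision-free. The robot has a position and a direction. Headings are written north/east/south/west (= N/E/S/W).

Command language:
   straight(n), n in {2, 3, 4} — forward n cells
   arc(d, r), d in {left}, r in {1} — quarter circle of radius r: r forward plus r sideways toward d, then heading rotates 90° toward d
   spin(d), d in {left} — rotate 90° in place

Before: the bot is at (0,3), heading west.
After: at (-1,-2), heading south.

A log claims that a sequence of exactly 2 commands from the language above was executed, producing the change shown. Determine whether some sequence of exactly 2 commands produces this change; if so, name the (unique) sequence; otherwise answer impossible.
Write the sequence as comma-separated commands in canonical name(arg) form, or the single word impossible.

arc(left, 1), straight(4)

key: cell and facing (now S) both changed — the 2 commands mix motion and turning
from: at (0,3), heading west
step 1 (arc(left, 1)): at (-1,2), heading south
step 2 (straight(4)): at (-1,-2), heading south
all 25 alternatives checked — unique.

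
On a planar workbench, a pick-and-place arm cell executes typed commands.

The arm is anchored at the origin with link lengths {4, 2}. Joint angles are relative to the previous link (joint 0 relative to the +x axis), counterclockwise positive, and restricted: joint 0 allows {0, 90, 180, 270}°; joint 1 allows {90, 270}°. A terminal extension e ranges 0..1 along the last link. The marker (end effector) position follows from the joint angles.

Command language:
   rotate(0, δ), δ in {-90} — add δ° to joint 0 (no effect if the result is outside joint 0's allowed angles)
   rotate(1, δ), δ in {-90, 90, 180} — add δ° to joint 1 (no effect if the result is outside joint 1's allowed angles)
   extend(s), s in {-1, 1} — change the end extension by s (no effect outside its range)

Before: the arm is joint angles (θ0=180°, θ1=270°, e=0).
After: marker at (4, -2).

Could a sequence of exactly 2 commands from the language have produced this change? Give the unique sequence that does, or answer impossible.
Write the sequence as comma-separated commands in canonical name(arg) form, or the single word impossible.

rotate(0, -90), rotate(0, -90)

from: joint angles (θ0=180°, θ1=270°, e=0)
t=1 rotate(0, -90) ⇒ joint angles (θ0=90°, θ1=270°, e=0)
t=2 rotate(0, -90) ⇒ joint angles (θ0=0°, θ1=270°, e=0)
uniquely the one of 36 2-step routes that fits.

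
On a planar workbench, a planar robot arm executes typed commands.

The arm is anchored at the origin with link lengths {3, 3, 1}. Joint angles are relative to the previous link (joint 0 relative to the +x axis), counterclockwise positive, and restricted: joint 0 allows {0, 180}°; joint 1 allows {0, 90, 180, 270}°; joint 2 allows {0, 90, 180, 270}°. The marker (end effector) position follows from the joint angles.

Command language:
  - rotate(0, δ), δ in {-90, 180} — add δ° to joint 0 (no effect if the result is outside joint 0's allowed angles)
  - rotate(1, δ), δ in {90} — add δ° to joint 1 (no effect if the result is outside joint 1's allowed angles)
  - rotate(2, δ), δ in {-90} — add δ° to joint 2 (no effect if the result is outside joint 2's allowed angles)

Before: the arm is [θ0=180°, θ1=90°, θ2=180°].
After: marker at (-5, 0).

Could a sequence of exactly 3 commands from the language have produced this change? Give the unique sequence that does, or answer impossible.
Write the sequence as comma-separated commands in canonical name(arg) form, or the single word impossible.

t0: [θ0=180°, θ1=90°, θ2=180°]
t=1 rotate(1, 90) ⇒ [θ0=180°, θ1=180°, θ2=180°]
t=2 rotate(1, 90) ⇒ [θ0=180°, θ1=270°, θ2=180°]
t=3 rotate(1, 90) ⇒ [θ0=180°, θ1=0°, θ2=180°]
all 64 alternatives checked — unique.

rotate(1, 90), rotate(1, 90), rotate(1, 90)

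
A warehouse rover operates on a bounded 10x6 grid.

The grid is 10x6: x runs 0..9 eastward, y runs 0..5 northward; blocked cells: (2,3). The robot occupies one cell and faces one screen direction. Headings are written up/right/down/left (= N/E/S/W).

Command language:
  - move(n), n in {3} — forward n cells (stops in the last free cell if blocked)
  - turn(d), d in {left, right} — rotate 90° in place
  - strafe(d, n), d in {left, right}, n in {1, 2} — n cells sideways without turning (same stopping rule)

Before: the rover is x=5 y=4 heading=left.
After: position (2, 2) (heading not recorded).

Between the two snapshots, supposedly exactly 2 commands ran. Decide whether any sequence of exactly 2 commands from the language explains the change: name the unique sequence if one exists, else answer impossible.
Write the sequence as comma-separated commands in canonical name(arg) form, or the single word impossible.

key: running move(3) before strafe(left, 2) would end elsewhere — order is forced
from: x=5 y=4 heading=left
1. strafe(left, 2) → x=5 y=2 heading=left
2. move(3) → x=2 y=2 heading=left
all 49 alternatives checked — unique.

strafe(left, 2), move(3)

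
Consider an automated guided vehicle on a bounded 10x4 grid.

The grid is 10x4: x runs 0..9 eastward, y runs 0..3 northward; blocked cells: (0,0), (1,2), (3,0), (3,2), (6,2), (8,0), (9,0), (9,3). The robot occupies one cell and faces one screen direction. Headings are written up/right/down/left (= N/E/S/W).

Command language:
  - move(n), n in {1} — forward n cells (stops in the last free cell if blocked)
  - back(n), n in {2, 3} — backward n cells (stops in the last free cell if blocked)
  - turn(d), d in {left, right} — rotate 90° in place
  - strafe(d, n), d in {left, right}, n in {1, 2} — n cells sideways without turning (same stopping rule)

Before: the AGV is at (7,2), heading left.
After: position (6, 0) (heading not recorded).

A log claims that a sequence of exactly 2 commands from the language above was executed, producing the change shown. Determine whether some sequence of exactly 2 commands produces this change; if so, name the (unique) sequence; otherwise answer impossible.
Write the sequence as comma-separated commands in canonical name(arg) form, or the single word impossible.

key: running move(1) before strafe(left, 2) would end elsewhere — order is forced
begin: at (7,2), heading left
1. strafe(left, 2) → at (7,0), heading left
2. move(1) → at (6,0), heading left
no other 2-command option fits: unique.

strafe(left, 2), move(1)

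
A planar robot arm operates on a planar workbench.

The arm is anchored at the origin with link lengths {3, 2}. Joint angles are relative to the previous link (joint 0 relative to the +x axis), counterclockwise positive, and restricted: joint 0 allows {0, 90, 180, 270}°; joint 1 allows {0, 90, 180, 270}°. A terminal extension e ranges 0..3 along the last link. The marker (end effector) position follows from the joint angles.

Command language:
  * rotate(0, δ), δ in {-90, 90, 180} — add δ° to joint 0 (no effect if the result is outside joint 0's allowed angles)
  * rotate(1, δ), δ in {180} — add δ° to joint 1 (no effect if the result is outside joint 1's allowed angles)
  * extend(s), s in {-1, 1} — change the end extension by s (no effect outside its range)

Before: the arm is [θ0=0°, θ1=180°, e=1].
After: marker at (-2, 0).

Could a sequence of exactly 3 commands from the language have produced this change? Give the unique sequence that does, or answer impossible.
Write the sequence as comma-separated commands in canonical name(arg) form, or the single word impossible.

initial: [θ0=0°, θ1=180°, e=1]
1. extend(1) → [θ0=0°, θ1=180°, e=2]
2. extend(1) → [θ0=0°, θ1=180°, e=3]
3. extend(1) → [θ0=0°, θ1=180°, e=3]
no other 3-command option fits: unique.

extend(1), extend(1), extend(1)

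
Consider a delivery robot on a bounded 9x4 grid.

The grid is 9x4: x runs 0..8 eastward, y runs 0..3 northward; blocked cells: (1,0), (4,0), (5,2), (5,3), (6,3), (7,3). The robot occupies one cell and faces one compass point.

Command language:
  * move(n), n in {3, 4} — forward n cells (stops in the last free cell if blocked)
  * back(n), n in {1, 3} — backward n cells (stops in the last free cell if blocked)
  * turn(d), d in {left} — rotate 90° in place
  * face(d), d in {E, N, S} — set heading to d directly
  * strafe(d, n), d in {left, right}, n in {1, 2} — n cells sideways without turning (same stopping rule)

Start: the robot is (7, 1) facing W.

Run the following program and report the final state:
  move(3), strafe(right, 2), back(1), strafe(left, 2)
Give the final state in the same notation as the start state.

begin: (7, 1) facing W
1. move(3) → (4, 1) facing W
2. strafe(right, 2) → (4, 3) facing W
3. back(1) → (4, 3) facing W
4. strafe(left, 2) → (4, 1) facing W

(4, 1) facing W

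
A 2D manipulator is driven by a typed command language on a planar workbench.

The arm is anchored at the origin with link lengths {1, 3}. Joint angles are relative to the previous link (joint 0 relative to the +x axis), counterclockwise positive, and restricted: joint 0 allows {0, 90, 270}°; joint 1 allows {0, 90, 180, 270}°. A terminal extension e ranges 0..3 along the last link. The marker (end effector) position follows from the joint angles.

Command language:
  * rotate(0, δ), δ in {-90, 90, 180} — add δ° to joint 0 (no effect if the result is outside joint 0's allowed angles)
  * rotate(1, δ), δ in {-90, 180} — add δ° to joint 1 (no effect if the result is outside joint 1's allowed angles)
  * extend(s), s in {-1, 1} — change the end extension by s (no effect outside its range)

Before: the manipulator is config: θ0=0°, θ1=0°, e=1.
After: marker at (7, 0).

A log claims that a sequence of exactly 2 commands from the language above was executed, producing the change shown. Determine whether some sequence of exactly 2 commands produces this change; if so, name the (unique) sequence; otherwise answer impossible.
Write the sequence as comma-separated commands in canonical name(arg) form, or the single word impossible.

from: config: θ0=0°, θ1=0°, e=1
[1] after extend(1): config: θ0=0°, θ1=0°, e=2
[2] after extend(1): config: θ0=0°, θ1=0°, e=3
uniquely the one of 49 2-step routes that fits.

extend(1), extend(1)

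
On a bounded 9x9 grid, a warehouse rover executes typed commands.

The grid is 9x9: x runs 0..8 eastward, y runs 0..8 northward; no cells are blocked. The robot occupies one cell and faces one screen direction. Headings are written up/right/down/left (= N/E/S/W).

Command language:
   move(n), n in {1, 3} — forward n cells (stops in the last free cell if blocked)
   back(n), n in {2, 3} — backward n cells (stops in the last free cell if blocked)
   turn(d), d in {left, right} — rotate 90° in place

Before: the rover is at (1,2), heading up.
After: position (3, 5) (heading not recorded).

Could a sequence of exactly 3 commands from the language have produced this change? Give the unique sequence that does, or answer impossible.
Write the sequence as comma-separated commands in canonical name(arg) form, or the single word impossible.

key: running back(2) before move(3) would end elsewhere — order is forced
initial: at (1,2), heading up
1. move(3) → at (1,5), heading up
2. turn(left) → at (1,5), heading left
3. back(2) → at (3,5), heading left
all 216 alternatives checked — unique.

move(3), turn(left), back(2)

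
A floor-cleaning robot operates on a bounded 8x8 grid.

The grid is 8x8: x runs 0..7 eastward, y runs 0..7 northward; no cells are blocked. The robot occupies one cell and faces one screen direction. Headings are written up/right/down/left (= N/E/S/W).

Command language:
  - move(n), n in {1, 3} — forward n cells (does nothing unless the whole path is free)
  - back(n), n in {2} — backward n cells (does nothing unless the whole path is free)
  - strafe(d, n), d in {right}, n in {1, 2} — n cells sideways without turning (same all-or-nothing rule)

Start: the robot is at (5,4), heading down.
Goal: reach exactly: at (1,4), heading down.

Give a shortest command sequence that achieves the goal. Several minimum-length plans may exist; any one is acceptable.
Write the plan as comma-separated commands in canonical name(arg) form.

strafe(right, 2), strafe(right, 2)

start: at (5,4), heading down
step 1 (strafe(right, 2)): at (3,4), heading down
step 2 (strafe(right, 2)): at (1,4), heading down
nothing shorter than 2 reaches the goal.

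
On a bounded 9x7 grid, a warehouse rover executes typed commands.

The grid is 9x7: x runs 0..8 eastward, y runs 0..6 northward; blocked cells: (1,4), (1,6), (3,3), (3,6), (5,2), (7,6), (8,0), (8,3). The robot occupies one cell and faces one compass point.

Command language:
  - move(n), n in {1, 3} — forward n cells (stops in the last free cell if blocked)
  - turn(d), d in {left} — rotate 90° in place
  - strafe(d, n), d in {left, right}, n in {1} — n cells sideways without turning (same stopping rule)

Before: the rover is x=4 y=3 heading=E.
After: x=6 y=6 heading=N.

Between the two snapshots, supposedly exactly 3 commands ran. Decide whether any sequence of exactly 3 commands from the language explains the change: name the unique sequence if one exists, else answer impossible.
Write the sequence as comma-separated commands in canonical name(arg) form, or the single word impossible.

checked all 3-command options: none fits.

impossible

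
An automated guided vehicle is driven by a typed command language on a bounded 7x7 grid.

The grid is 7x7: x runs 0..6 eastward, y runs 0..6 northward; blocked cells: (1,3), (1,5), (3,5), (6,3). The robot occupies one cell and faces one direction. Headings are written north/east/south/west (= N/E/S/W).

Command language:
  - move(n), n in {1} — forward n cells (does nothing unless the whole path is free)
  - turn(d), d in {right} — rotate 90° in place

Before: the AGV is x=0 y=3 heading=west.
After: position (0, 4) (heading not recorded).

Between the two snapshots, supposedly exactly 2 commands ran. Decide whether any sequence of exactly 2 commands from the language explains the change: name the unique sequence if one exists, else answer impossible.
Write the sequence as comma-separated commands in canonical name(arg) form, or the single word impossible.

key: order matters: swapping turn(right) and move(1) lands elsewhere
t0: x=0 y=3 heading=west
step 1 (turn(right)): x=0 y=3 heading=north
step 2 (move(1)): x=0 y=4 heading=north
uniquely the one of 4 2-step routes that fits.

turn(right), move(1)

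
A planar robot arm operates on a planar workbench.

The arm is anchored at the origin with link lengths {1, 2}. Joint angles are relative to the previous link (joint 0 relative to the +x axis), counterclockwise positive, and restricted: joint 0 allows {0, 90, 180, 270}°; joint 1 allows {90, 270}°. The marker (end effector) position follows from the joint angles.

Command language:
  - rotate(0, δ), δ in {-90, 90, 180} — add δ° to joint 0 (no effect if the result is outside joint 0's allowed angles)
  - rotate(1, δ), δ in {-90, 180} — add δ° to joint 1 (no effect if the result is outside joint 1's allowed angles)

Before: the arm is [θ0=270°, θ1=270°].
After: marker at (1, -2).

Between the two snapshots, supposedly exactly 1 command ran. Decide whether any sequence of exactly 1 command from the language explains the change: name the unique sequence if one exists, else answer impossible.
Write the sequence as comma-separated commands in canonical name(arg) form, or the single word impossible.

rotate(0, 90)

begin: [θ0=270°, θ1=270°]
[1] after rotate(0, 90): [θ0=0°, θ1=270°]
no rival 1-sequence matches.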